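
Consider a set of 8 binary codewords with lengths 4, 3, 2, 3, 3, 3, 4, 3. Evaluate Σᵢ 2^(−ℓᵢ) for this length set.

With common denominator 2^4 = 16: Σ 2^(−ℓᵢ) = 1/16 + 2/16 + 4/16 + 2/16 + 2/16 + 2/16 + 1/16 + 2/16 = 16/16 = 1.

1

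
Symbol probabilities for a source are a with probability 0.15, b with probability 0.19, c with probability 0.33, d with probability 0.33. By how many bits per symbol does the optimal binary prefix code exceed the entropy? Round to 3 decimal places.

Entropy H = −Σ p log₂ p ≈ 1.9214 bits.
Huffman merges: 3/20+19/100→17/50; 33/100+33/100→33/50; 17/50+33/50→1. L = 2 ≈ 2.0000.
L − H = 2.0000 − 1.9214 = 0.079 bits.

0.079 bits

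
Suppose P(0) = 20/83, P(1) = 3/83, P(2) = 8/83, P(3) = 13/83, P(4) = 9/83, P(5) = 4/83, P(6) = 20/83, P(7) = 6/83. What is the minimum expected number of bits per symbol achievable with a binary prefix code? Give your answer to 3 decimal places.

Repeatedly combine the two least-probable nodes; the expected code length is the sum of the merged weights.
merge 3/83 + 4/83 → 7/83
merge 6/83 + 7/83 → 13/83
merge 8/83 + 9/83 → 17/83
merge 13/83 + 13/83 → 26/83
merge 17/83 + 20/83 → 37/83
merge 20/83 + 26/83 → 46/83
merge 37/83 + 46/83 → 1
L = 7/83 + 13/83 + 17/83 + 26/83 + 37/83 + 46/83 + 1 = 229/83 ≈ 2.759 bits/symbol.

2.759 bits/symbol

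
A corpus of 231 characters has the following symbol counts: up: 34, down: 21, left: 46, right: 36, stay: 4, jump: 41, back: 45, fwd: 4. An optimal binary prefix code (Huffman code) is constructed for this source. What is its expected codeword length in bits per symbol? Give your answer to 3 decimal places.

Probabilities are the counts divided by 231.
Repeatedly combine the two least-probable nodes; the expected code length is the sum of the merged weights.
merge 4/231 + 4/231 → 8/231
merge 8/231 + 1/11 → 29/231
merge 29/231 + 34/231 → 3/11
merge 12/77 + 41/231 → 1/3
merge 15/77 + 46/231 → 13/33
merge 3/11 + 1/3 → 20/33
merge 13/33 + 20/33 → 1
L = 8/231 + 29/231 + 3/11 + 1/3 + 13/33 + 20/33 + 1 = 213/77 ≈ 2.766 bits/symbol.

2.766 bits/symbol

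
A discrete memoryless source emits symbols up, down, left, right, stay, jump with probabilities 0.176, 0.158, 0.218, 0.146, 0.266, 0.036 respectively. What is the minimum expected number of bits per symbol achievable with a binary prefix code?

Repeatedly combine the two least-probable nodes; the expected code length is the sum of the merged weights.
merge 9/250 + 73/500 → 91/500
merge 79/500 + 22/125 → 167/500
merge 91/500 + 109/500 → 2/5
merge 133/500 + 167/500 → 3/5
merge 2/5 + 3/5 → 1
L = 91/500 + 167/500 + 2/5 + 3/5 + 1 = 629/250 = 2.516 bits/symbol.

2.516 bits/symbol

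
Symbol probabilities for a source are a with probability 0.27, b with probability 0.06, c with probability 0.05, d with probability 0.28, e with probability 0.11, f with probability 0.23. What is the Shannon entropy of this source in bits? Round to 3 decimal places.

H = −Σ pᵢ log₂ pᵢ.
−0.27·log₂(0.27) = 0.5100
−0.06·log₂(0.06) = 0.2435
−0.05·log₂(0.05) = 0.2161
−0.28·log₂(0.28) = 0.5142
−0.11·log₂(0.11) = 0.3503
−0.23·log₂(0.23) = 0.4877
Sum ≈ 2.3218 → 2.322 bits.

2.322 bits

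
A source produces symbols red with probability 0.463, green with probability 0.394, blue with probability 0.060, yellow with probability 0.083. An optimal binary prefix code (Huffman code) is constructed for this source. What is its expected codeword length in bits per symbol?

1.68 bits/symbol

Repeatedly combine the two least-probable nodes; the expected code length is the sum of the merged weights.
merge 3/50 + 83/1000 → 143/1000
merge 143/1000 + 197/500 → 537/1000
merge 463/1000 + 537/1000 → 1
L = 143/1000 + 537/1000 + 1 = 42/25 = 1.68 bits/symbol.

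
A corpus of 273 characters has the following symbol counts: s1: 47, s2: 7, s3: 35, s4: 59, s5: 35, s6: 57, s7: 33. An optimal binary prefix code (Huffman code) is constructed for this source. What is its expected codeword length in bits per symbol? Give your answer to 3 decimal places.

Probabilities are the counts divided by 273.
Repeatedly combine the two least-probable nodes; the expected code length is the sum of the merged weights.
merge 1/39 + 11/91 → 40/273
merge 5/39 + 5/39 → 10/39
merge 40/273 + 47/273 → 29/91
merge 19/91 + 59/273 → 116/273
merge 10/39 + 29/91 → 157/273
merge 116/273 + 157/273 → 1
L = 40/273 + 10/39 + 29/91 + 116/273 + 157/273 + 1 = 743/273 ≈ 2.722 bits/symbol.

2.722 bits/symbol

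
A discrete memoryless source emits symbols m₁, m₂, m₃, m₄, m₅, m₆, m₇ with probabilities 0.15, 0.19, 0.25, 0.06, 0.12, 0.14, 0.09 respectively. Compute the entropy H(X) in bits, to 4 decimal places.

2.6861 bits

H = −Σ pᵢ log₂ pᵢ.
−0.15·log₂(0.15) = 0.4105
−0.19·log₂(0.19) = 0.4552
−0.25·log₂(0.25) = 0.5000
−0.06·log₂(0.06) = 0.2435
−0.12·log₂(0.12) = 0.3671
−0.14·log₂(0.14) = 0.3971
−0.09·log₂(0.09) = 0.3127
Sum ≈ 2.6861 → 2.6861 bits.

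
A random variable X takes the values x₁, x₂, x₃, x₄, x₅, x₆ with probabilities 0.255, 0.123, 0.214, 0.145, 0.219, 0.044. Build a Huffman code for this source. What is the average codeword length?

2.479 bits/symbol

Repeatedly combine the two least-probable nodes; the expected code length is the sum of the merged weights.
merge 11/250 + 123/1000 → 167/1000
merge 29/200 + 167/1000 → 39/125
merge 107/500 + 219/1000 → 433/1000
merge 51/200 + 39/125 → 567/1000
merge 433/1000 + 567/1000 → 1
L = 167/1000 + 39/125 + 433/1000 + 567/1000 + 1 = 2479/1000 = 2.479 bits/symbol.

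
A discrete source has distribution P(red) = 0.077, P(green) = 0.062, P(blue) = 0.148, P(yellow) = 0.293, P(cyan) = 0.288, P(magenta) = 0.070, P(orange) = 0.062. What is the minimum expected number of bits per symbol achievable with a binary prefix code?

2.542 bits/symbol

Repeatedly combine the two least-probable nodes; the expected code length is the sum of the merged weights.
merge 31/500 + 31/500 → 31/250
merge 7/100 + 77/1000 → 147/1000
merge 31/250 + 147/1000 → 271/1000
merge 37/250 + 271/1000 → 419/1000
merge 36/125 + 293/1000 → 581/1000
merge 419/1000 + 581/1000 → 1
L = 31/250 + 147/1000 + 271/1000 + 419/1000 + 581/1000 + 1 = 1271/500 = 2.542 bits/symbol.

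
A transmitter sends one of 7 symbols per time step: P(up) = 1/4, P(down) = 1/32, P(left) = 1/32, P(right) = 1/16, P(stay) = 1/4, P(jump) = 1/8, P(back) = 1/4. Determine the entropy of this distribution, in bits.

Each probability is a power of 1/2, so log₂(1/p) is an integer.
H = Σ p·log₂(1/p) = 1/4·2 + 1/32·5 + 1/32·5 + 1/16·4 + 1/4·2 + 1/8·3 + 1/4·2 = 2.4375 bits.

2.4375 bits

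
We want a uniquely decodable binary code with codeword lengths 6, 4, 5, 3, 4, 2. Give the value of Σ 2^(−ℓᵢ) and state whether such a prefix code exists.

0.546875; yes

With common denominator 2^6 = 64: Σ 2^(−ℓᵢ) = 1/64 + 4/64 + 2/64 + 8/64 + 4/64 + 16/64 = 35/64 = 0.546875.
Kraft's inequality requires Σ ≤ 1; here Σ = 0.546875 ≤ 1, so such a prefix code exists.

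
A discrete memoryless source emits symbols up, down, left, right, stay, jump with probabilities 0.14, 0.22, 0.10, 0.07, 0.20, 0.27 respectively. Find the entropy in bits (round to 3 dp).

H = −Σ pᵢ log₂ pᵢ.
−0.14·log₂(0.14) = 0.3971
−0.22·log₂(0.22) = 0.4806
−0.10·log₂(0.10) = 0.3322
−0.07·log₂(0.07) = 0.2686
−0.20·log₂(0.20) = 0.4644
−0.27·log₂(0.27) = 0.5100
Sum ≈ 2.4528 → 2.453 bits.

2.453 bits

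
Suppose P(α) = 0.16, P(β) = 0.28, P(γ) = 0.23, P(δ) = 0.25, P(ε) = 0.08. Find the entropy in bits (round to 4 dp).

H = −Σ pᵢ log₂ pᵢ.
−0.16·log₂(0.16) = 0.4230
−0.28·log₂(0.28) = 0.5142
−0.23·log₂(0.23) = 0.4877
−0.25·log₂(0.25) = 0.5000
−0.08·log₂(0.08) = 0.2915
Sum ≈ 2.2164 → 2.2164 bits.

2.2164 bits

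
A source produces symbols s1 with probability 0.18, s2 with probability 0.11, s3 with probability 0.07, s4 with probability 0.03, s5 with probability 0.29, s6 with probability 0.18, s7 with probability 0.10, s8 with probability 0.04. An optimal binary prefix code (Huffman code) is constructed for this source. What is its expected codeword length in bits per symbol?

2.74 bits/symbol

Repeatedly combine the two least-probable nodes; the expected code length is the sum of the merged weights.
merge 3/100 + 1/25 → 7/100
merge 7/100 + 7/100 → 7/50
merge 1/10 + 11/100 → 21/100
merge 7/50 + 9/50 → 8/25
merge 9/50 + 21/100 → 39/100
merge 29/100 + 8/25 → 61/100
merge 39/100 + 61/100 → 1
L = 7/100 + 7/50 + 21/100 + 8/25 + 39/100 + 61/100 + 1 = 137/50 = 2.74 bits/symbol.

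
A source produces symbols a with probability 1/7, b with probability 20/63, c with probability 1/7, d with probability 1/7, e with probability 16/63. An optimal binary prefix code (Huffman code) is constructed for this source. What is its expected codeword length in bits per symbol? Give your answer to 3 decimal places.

Repeatedly combine the two least-probable nodes; the expected code length is the sum of the merged weights.
merge 1/7 + 1/7 → 2/7
merge 1/7 + 16/63 → 25/63
merge 2/7 + 20/63 → 38/63
merge 25/63 + 38/63 → 1
L = 2/7 + 25/63 + 38/63 + 1 = 16/7 ≈ 2.286 bits/symbol.

2.286 bits/symbol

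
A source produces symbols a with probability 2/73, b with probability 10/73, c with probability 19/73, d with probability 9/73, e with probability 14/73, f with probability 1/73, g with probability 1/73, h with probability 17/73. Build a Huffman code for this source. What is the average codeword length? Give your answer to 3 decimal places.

Repeatedly combine the two least-probable nodes; the expected code length is the sum of the merged weights.
merge 1/73 + 1/73 → 2/73
merge 2/73 + 2/73 → 4/73
merge 4/73 + 9/73 → 13/73
merge 10/73 + 13/73 → 23/73
merge 14/73 + 17/73 → 31/73
merge 19/73 + 23/73 → 42/73
merge 31/73 + 42/73 → 1
L = 2/73 + 4/73 + 13/73 + 23/73 + 31/73 + 42/73 + 1 = 188/73 ≈ 2.575 bits/symbol.

2.575 bits/symbol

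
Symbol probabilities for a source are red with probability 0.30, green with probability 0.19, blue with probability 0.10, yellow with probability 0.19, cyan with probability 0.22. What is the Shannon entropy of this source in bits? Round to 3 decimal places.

H = −Σ pᵢ log₂ pᵢ.
−0.30·log₂(0.30) = 0.5211
−0.19·log₂(0.19) = 0.4552
−0.10·log₂(0.10) = 0.3322
−0.19·log₂(0.19) = 0.4552
−0.22·log₂(0.22) = 0.4806
Sum ≈ 2.2443 → 2.244 bits.

2.244 bits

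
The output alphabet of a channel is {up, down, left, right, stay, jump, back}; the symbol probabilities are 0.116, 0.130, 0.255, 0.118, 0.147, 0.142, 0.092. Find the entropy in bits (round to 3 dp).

2.733 bits

H = −Σ pᵢ log₂ pᵢ.
−0.116·log₂(0.116) = 0.3605
−0.130·log₂(0.130) = 0.3826
−0.255·log₂(0.255) = 0.5027
−0.118·log₂(0.118) = 0.3638
−0.147·log₂(0.147) = 0.4066
−0.142·log₂(0.142) = 0.3999
−0.092·log₂(0.092) = 0.3167
Sum ≈ 2.7329 → 2.733 bits.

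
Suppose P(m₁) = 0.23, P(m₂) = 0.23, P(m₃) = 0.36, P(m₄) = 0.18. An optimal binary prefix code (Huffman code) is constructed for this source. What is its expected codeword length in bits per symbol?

Repeatedly combine the two least-probable nodes; the expected code length is the sum of the merged weights.
merge 9/50 + 23/100 → 41/100
merge 23/100 + 9/25 → 59/100
merge 41/100 + 59/100 → 1
L = 41/100 + 59/100 + 1 = 2 bits/symbol.

2 bits/symbol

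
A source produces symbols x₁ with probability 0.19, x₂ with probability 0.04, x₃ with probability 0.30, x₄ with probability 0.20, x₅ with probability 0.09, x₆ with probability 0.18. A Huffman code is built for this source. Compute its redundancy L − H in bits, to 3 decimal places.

Entropy H = −Σ p log₂ p ≈ 2.3844 bits.
Huffman merges: 1/25+9/100→13/100; 13/100+9/50→31/100; 19/100+1/5→39/100; 3/10+31/100→61/100; 39/100+61/100→1. L = 61/25 ≈ 2.4400.
L − H = 2.4400 − 2.3844 = 0.056 bits.

0.056 bits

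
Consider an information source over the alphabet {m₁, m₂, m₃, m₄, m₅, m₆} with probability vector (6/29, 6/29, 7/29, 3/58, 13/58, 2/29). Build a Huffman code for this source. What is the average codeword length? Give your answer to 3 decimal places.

Repeatedly combine the two least-probable nodes; the expected code length is the sum of the merged weights.
merge 3/58 + 2/29 → 7/58
merge 7/58 + 6/29 → 19/58
merge 6/29 + 13/58 → 25/58
merge 7/29 + 19/58 → 33/58
merge 25/58 + 33/58 → 1
L = 7/58 + 19/58 + 25/58 + 33/58 + 1 = 71/29 ≈ 2.448 bits/symbol.

2.448 bits/symbol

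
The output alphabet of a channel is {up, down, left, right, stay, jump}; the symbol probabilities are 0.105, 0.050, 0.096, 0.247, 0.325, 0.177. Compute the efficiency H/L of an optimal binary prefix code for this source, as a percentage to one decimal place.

98.0%

Entropy H = −Σ p log₂ p ≈ 2.3495 bits.
Huffman merges: 1/20+12/125→73/500; 21/200+73/500→251/1000; 177/1000+247/1000→53/125; 251/1000+13/40→72/125; 53/125+72/125→1. L = 2397/1000 ≈ 2.3970.
Efficiency = H/L = 2.3495/2.3970 = 98.0%.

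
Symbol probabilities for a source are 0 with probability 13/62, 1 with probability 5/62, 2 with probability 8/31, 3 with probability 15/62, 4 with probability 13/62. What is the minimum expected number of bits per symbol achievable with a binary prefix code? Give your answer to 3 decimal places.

2.290 bits/symbol

Repeatedly combine the two least-probable nodes; the expected code length is the sum of the merged weights.
merge 5/62 + 13/62 → 9/31
merge 13/62 + 15/62 → 14/31
merge 8/31 + 9/31 → 17/31
merge 14/31 + 17/31 → 1
L = 9/31 + 14/31 + 17/31 + 1 = 71/31 ≈ 2.290 bits/symbol.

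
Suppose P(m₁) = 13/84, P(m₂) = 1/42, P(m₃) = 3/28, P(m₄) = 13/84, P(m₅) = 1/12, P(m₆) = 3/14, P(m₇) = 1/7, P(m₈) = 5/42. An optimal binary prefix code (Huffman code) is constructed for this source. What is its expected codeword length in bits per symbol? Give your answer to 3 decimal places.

2.893 bits/symbol

Repeatedly combine the two least-probable nodes; the expected code length is the sum of the merged weights.
merge 1/42 + 1/12 → 3/28
merge 3/28 + 3/28 → 3/14
merge 5/42 + 1/7 → 11/42
merge 13/84 + 13/84 → 13/42
merge 3/14 + 3/14 → 3/7
merge 11/42 + 13/42 → 4/7
merge 3/7 + 4/7 → 1
L = 3/28 + 3/14 + 11/42 + 13/42 + 3/7 + 4/7 + 1 = 81/28 ≈ 2.893 bits/symbol.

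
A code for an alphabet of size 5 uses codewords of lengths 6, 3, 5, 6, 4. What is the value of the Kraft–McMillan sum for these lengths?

0.25

With common denominator 2^6 = 64: Σ 2^(−ℓᵢ) = 1/64 + 8/64 + 2/64 + 1/64 + 4/64 = 16/64 = 0.25.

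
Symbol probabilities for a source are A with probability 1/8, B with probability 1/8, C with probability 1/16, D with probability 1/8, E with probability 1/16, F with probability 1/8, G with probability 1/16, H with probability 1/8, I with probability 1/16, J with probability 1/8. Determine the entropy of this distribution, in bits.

Each probability is a power of 1/2, so log₂(1/p) is an integer.
H = Σ p·log₂(1/p) = 1/8·3 + 1/8·3 + 1/16·4 + 1/8·3 + 1/16·4 + 1/8·3 + 1/16·4 + 1/8·3 + 1/16·4 + 1/8·3 = 3.25 bits.

3.25 bits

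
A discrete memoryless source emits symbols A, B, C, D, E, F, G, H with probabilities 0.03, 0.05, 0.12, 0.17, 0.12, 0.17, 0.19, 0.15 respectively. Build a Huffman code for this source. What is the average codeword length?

2.89 bits/symbol

Repeatedly combine the two least-probable nodes; the expected code length is the sum of the merged weights.
merge 3/100 + 1/20 → 2/25
merge 2/25 + 3/25 → 1/5
merge 3/25 + 3/20 → 27/100
merge 17/100 + 17/100 → 17/50
merge 19/100 + 1/5 → 39/100
merge 27/100 + 17/50 → 61/100
merge 39/100 + 61/100 → 1
L = 2/25 + 1/5 + 27/100 + 17/50 + 39/100 + 61/100 + 1 = 289/100 = 2.89 bits/symbol.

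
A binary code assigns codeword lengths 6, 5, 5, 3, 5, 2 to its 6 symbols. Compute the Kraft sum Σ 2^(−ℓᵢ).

0.484375

With common denominator 2^6 = 64: Σ 2^(−ℓᵢ) = 1/64 + 2/64 + 2/64 + 8/64 + 2/64 + 16/64 = 31/64 = 0.484375.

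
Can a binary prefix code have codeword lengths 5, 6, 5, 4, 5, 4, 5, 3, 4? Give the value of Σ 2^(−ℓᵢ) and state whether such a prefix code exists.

With common denominator 2^6 = 64: Σ 2^(−ℓᵢ) = 2/64 + 1/64 + 2/64 + 4/64 + 2/64 + 4/64 + 2/64 + 8/64 + 4/64 = 29/64 = 0.453125.
Kraft's inequality requires Σ ≤ 1; here Σ = 0.453125 ≤ 1, so such a prefix code exists.

0.453125; yes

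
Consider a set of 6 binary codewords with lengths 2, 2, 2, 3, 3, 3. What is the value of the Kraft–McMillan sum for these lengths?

1.125

With common denominator 2^3 = 8: Σ 2^(−ℓᵢ) = 2/8 + 2/8 + 2/8 + 1/8 + 1/8 + 1/8 = 9/8 = 1.125.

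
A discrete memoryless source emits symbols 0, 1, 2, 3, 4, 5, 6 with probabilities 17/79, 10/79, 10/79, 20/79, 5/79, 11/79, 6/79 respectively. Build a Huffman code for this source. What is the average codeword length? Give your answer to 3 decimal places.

Repeatedly combine the two least-probable nodes; the expected code length is the sum of the merged weights.
merge 5/79 + 6/79 → 11/79
merge 10/79 + 10/79 → 20/79
merge 11/79 + 11/79 → 22/79
merge 17/79 + 20/79 → 37/79
merge 20/79 + 22/79 → 42/79
merge 37/79 + 42/79 → 1
L = 11/79 + 20/79 + 22/79 + 37/79 + 42/79 + 1 = 211/79 ≈ 2.671 bits/symbol.

2.671 bits/symbol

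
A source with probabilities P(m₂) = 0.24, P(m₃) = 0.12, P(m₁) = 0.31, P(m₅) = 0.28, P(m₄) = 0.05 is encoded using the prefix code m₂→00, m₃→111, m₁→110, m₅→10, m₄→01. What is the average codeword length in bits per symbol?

L̄ = Σ pᵢ·ℓᵢ = 0.24·2 + 0.12·3 + 0.31·3 + 0.28·2 + 0.05·2 = 2.43 bits/symbol.

2.43 bits/symbol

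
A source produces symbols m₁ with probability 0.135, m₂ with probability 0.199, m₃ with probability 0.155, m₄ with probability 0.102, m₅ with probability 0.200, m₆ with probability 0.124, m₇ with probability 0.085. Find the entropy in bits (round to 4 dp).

2.7464 bits

H = −Σ pᵢ log₂ pᵢ.
−0.135·log₂(0.135) = 0.3900
−0.199·log₂(0.199) = 0.4635
−0.155·log₂(0.155) = 0.4169
−0.102·log₂(0.102) = 0.3359
−0.200·log₂(0.200) = 0.4644
−0.124·log₂(0.124) = 0.3734
−0.085·log₂(0.085) = 0.3023
Sum ≈ 2.7464 → 2.7464 bits.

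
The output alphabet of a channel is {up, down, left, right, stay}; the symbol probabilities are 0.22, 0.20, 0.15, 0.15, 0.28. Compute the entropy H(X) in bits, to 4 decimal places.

2.2803 bits

H = −Σ pᵢ log₂ pᵢ.
−0.22·log₂(0.22) = 0.4806
−0.20·log₂(0.20) = 0.4644
−0.15·log₂(0.15) = 0.4105
−0.15·log₂(0.15) = 0.4105
−0.28·log₂(0.28) = 0.5142
Sum ≈ 2.2803 → 2.2803 bits.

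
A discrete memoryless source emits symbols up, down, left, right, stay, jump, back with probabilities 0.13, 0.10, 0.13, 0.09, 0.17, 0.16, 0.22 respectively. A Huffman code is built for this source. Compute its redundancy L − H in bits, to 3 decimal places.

0.032 bits

Entropy H = −Σ p log₂ p ≈ 2.7483 bits.
Huffman merges: 9/100+1/10→19/100; 13/100+13/100→13/50; 4/25+17/100→33/100; 19/100+11/50→41/100; 13/50+33/100→59/100; 41/100+59/100→1. L = 139/50 ≈ 2.7800.
L − H = 2.7800 − 2.7483 = 0.032 bits.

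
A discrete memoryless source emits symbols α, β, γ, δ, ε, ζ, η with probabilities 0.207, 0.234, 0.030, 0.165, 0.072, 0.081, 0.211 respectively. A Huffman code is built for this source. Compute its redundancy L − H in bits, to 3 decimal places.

Entropy H = −Σ p log₂ p ≈ 2.5820 bits.
Huffman merges: 3/100+9/125→51/500; 81/1000+51/500→183/1000; 33/200+183/1000→87/250; 207/1000+211/1000→209/500; 117/500+87/250→291/500; 209/500+291/500→1. L = 2633/1000 ≈ 2.6330.
L − H = 2.6330 − 2.5820 = 0.051 bits.

0.051 bits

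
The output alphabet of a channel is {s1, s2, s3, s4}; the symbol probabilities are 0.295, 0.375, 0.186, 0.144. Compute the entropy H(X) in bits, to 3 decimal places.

H = −Σ pᵢ log₂ pᵢ.
−0.295·log₂(0.295) = 0.5196
−0.375·log₂(0.375) = 0.5306
−0.186·log₂(0.186) = 0.4514
−0.144·log₂(0.144) = 0.4026
Sum ≈ 1.9042 → 1.904 bits.

1.904 bits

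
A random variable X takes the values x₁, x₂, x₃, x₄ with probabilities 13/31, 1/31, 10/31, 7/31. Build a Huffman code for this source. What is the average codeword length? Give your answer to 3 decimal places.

Repeatedly combine the two least-probable nodes; the expected code length is the sum of the merged weights.
merge 1/31 + 7/31 → 8/31
merge 8/31 + 10/31 → 18/31
merge 13/31 + 18/31 → 1
L = 8/31 + 18/31 + 1 = 57/31 ≈ 1.839 bits/symbol.

1.839 bits/symbol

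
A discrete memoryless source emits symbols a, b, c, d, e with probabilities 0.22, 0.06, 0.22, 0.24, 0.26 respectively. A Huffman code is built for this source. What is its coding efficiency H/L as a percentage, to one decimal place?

96.7%

Entropy H = −Σ p log₂ p ≈ 2.2041 bits.
Huffman merges: 3/50+11/50→7/25; 11/50+6/25→23/50; 13/50+7/25→27/50; 23/50+27/50→1. L = 57/25 ≈ 2.2800.
Efficiency = H/L = 2.2041/2.2800 = 96.7%.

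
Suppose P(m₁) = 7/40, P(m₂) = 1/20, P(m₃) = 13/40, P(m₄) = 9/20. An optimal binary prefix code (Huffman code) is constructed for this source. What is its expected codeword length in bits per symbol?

1.775 bits/symbol

Repeatedly combine the two least-probable nodes; the expected code length is the sum of the merged weights.
merge 1/20 + 7/40 → 9/40
merge 9/40 + 13/40 → 11/20
merge 9/20 + 11/20 → 1
L = 9/40 + 11/20 + 1 = 71/40 = 1.775 bits/symbol.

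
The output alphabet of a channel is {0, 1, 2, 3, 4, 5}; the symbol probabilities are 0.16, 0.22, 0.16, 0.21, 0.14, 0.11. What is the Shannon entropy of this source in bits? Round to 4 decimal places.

H = −Σ pᵢ log₂ pᵢ.
−0.16·log₂(0.16) = 0.4230
−0.22·log₂(0.22) = 0.4806
−0.16·log₂(0.16) = 0.4230
−0.21·log₂(0.21) = 0.4728
−0.14·log₂(0.14) = 0.3971
−0.11·log₂(0.11) = 0.3503
Sum ≈ 2.5468 → 2.5468 bits.

2.5468 bits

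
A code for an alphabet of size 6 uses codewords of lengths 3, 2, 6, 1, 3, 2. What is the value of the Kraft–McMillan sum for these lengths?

1.265625

With common denominator 2^6 = 64: Σ 2^(−ℓᵢ) = 8/64 + 16/64 + 1/64 + 32/64 + 8/64 + 16/64 = 81/64 = 1.265625.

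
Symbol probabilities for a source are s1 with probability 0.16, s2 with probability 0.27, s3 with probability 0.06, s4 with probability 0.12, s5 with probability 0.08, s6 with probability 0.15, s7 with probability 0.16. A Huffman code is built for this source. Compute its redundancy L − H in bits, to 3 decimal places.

Entropy H = −Σ p log₂ p ≈ 2.6687 bits.
Huffman merges: 3/50+2/25→7/50; 3/25+7/50→13/50; 3/20+4/25→31/100; 4/25+13/50→21/50; 27/100+31/100→29/50; 21/50+29/50→1. L = 271/100 ≈ 2.7100.
L − H = 2.7100 − 2.6687 = 0.041 bits.

0.041 bits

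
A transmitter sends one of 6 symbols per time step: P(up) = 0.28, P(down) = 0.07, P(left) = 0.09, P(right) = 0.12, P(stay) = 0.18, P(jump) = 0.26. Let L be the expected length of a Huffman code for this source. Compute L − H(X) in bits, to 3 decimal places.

Entropy H = −Σ p log₂ p ≈ 2.4131 bits.
Huffman merges: 7/100+9/100→4/25; 3/25+4/25→7/25; 9/50+13/50→11/25; 7/25+7/25→14/25; 11/25+14/25→1. L = 61/25 ≈ 2.4400.
L − H = 2.4400 − 2.4131 = 0.027 bits.

0.027 bits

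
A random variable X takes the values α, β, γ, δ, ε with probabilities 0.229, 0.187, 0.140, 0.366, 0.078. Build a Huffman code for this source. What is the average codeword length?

2.218 bits/symbol

Repeatedly combine the two least-probable nodes; the expected code length is the sum of the merged weights.
merge 39/500 + 7/50 → 109/500
merge 187/1000 + 109/500 → 81/200
merge 229/1000 + 183/500 → 119/200
merge 81/200 + 119/200 → 1
L = 109/500 + 81/200 + 119/200 + 1 = 1109/500 = 2.218 bits/symbol.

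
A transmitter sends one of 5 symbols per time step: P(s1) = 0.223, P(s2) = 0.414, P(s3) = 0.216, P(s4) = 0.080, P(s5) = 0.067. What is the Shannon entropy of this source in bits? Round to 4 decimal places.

2.0398 bits

H = −Σ pᵢ log₂ pᵢ.
−0.223·log₂(0.223) = 0.4828
−0.414·log₂(0.414) = 0.5267
−0.216·log₂(0.216) = 0.4776
−0.080·log₂(0.080) = 0.2915
−0.067·log₂(0.067) = 0.2613
Sum ≈ 2.0398 → 2.0398 bits.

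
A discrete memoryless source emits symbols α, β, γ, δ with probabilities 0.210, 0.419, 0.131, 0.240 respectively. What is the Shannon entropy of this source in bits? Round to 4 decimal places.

H = −Σ pᵢ log₂ pᵢ.
−0.210·log₂(0.210) = 0.4728
−0.419·log₂(0.419) = 0.5258
−0.131·log₂(0.131) = 0.3841
−0.240·log₂(0.240) = 0.4941
Sum ≈ 1.8769 → 1.8769 bits.

1.8769 bits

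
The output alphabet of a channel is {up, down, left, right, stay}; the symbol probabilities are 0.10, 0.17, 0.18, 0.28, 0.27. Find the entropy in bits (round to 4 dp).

H = −Σ pᵢ log₂ pᵢ.
−0.10·log₂(0.10) = 0.3322
−0.17·log₂(0.17) = 0.4346
−0.18·log₂(0.18) = 0.4453
−0.28·log₂(0.28) = 0.5142
−0.27·log₂(0.27) = 0.5100
Sum ≈ 2.2363 → 2.2363 bits.

2.2363 bits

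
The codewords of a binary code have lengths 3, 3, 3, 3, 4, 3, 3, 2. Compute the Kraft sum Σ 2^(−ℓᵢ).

With common denominator 2^4 = 16: Σ 2^(−ℓᵢ) = 2/16 + 2/16 + 2/16 + 2/16 + 1/16 + 2/16 + 2/16 + 4/16 = 17/16 = 1.0625.

1.0625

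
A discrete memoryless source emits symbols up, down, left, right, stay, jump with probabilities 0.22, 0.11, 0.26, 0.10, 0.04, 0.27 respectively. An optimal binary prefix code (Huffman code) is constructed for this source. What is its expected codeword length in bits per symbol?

2.39 bits/symbol

Repeatedly combine the two least-probable nodes; the expected code length is the sum of the merged weights.
merge 1/25 + 1/10 → 7/50
merge 11/100 + 7/50 → 1/4
merge 11/50 + 1/4 → 47/100
merge 13/50 + 27/100 → 53/100
merge 47/100 + 53/100 → 1
L = 7/50 + 1/4 + 47/100 + 53/100 + 1 = 239/100 = 2.39 bits/symbol.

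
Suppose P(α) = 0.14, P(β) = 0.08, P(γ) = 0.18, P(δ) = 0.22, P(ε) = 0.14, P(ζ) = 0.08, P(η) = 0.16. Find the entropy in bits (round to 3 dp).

H = −Σ pᵢ log₂ pᵢ.
−0.14·log₂(0.14) = 0.3971
−0.08·log₂(0.08) = 0.2915
−0.18·log₂(0.18) = 0.4453
−0.22·log₂(0.22) = 0.4806
−0.14·log₂(0.14) = 0.3971
−0.08·log₂(0.08) = 0.2915
−0.16·log₂(0.16) = 0.4230
Sum ≈ 2.7261 → 2.726 bits.

2.726 bits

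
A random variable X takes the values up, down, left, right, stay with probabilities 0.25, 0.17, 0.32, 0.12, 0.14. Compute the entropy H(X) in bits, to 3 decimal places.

2.225 bits

H = −Σ pᵢ log₂ pᵢ.
−0.25·log₂(0.25) = 0.5000
−0.17·log₂(0.17) = 0.4346
−0.32·log₂(0.32) = 0.5260
−0.12·log₂(0.12) = 0.3671
−0.14·log₂(0.14) = 0.3971
Sum ≈ 2.2248 → 2.225 bits.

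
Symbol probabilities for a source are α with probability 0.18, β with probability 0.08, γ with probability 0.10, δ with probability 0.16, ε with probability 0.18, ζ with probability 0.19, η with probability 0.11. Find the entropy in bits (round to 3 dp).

H = −Σ pᵢ log₂ pᵢ.
−0.18·log₂(0.18) = 0.4453
−0.08·log₂(0.08) = 0.2915
−0.10·log₂(0.10) = 0.3322
−0.16·log₂(0.16) = 0.4230
−0.18·log₂(0.18) = 0.4453
−0.19·log₂(0.19) = 0.4552
−0.11·log₂(0.11) = 0.3503
Sum ≈ 2.7428 → 2.743 bits.

2.743 bits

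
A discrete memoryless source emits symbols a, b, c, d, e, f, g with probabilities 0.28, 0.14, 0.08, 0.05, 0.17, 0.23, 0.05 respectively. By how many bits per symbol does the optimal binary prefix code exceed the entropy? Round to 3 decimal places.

0.033 bits

Entropy H = −Σ p log₂ p ≈ 2.5573 bits.
Huffman merges: 1/20+1/20→1/10; 2/25+1/10→9/50; 7/50+17/100→31/100; 9/50+23/100→41/100; 7/25+31/100→59/100; 41/100+59/100→1. L = 259/100 ≈ 2.5900.
L − H = 2.5900 − 2.5573 = 0.033 bits.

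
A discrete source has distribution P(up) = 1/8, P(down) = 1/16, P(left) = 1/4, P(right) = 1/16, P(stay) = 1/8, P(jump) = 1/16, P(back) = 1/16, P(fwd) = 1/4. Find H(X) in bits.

Each probability is a power of 1/2, so log₂(1/p) is an integer.
H = Σ p·log₂(1/p) = 1/8·3 + 1/16·4 + 1/4·2 + 1/16·4 + 1/8·3 + 1/16·4 + 1/16·4 + 1/4·2 = 2.75 bits.

2.75 bits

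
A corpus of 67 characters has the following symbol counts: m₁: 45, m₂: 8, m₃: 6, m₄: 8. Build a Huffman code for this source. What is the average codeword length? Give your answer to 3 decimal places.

1.537 bits/symbol

Probabilities are the counts divided by 67.
Repeatedly combine the two least-probable nodes; the expected code length is the sum of the merged weights.
merge 6/67 + 8/67 → 14/67
merge 8/67 + 14/67 → 22/67
merge 22/67 + 45/67 → 1
L = 14/67 + 22/67 + 1 = 103/67 ≈ 1.537 bits/symbol.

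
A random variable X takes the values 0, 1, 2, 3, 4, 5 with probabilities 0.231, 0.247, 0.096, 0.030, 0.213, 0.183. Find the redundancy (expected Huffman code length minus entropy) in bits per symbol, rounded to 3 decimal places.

0.048 bits

Entropy H = −Σ p log₂ p ≈ 2.3866 bits.
Huffman merges: 3/100+12/125→63/500; 63/500+183/1000→309/1000; 213/1000+231/1000→111/250; 247/1000+309/1000→139/250; 111/250+139/250→1. L = 487/200 ≈ 2.4350.
L − H = 2.4350 − 2.3866 = 0.048 bits.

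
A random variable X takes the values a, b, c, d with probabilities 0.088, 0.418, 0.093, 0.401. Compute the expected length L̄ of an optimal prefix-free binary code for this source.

1.763 bits/symbol

Repeatedly combine the two least-probable nodes; the expected code length is the sum of the merged weights.
merge 11/125 + 93/1000 → 181/1000
merge 181/1000 + 401/1000 → 291/500
merge 209/500 + 291/500 → 1
L = 181/1000 + 291/500 + 1 = 1763/1000 = 1.763 bits/symbol.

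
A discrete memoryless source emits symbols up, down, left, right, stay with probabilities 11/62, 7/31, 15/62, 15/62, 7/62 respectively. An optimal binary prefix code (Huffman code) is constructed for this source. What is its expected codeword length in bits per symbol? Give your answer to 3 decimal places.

Repeatedly combine the two least-probable nodes; the expected code length is the sum of the merged weights.
merge 7/62 + 11/62 → 9/31
merge 7/31 + 15/62 → 29/62
merge 15/62 + 9/31 → 33/62
merge 29/62 + 33/62 → 1
L = 9/31 + 29/62 + 33/62 + 1 = 71/31 ≈ 2.290 bits/symbol.

2.290 bits/symbol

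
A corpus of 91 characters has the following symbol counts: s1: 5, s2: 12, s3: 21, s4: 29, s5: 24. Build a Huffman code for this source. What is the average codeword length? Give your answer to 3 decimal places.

2.187 bits/symbol

Probabilities are the counts divided by 91.
Repeatedly combine the two least-probable nodes; the expected code length is the sum of the merged weights.
merge 5/91 + 12/91 → 17/91
merge 17/91 + 3/13 → 38/91
merge 24/91 + 29/91 → 53/91
merge 38/91 + 53/91 → 1
L = 17/91 + 38/91 + 53/91 + 1 = 199/91 ≈ 2.187 bits/symbol.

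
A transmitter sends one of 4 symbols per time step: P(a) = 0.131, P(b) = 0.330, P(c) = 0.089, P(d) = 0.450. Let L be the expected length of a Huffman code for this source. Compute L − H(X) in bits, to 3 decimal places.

0.029 bits

Entropy H = −Σ p log₂ p ≈ 1.7410 bits.
Huffman merges: 89/1000+131/1000→11/50; 11/50+33/100→11/20; 9/20+11/20→1. L = 177/100 ≈ 1.7700.
L − H = 1.7700 − 1.7410 = 0.029 bits.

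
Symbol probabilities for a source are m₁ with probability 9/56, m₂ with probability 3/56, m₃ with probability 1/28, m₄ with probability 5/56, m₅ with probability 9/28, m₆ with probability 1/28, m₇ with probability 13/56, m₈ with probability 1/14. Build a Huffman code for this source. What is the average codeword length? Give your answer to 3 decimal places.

Repeatedly combine the two least-probable nodes; the expected code length is the sum of the merged weights.
merge 1/28 + 1/28 → 1/14
merge 3/56 + 1/14 → 1/8
merge 1/14 + 5/56 → 9/56
merge 1/8 + 9/56 → 2/7
merge 9/56 + 13/56 → 11/28
merge 2/7 + 9/28 → 17/28
merge 11/28 + 17/28 → 1
L = 1/14 + 1/8 + 9/56 + 2/7 + 11/28 + 17/28 + 1 = 37/14 ≈ 2.643 bits/symbol.

2.643 bits/symbol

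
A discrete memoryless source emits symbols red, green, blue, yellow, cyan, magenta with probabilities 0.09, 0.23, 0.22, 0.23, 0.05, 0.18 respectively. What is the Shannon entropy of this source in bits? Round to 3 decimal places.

2.430 bits

H = −Σ pᵢ log₂ pᵢ.
−0.09·log₂(0.09) = 0.3127
−0.23·log₂(0.23) = 0.4877
−0.22·log₂(0.22) = 0.4806
−0.23·log₂(0.23) = 0.4877
−0.05·log₂(0.05) = 0.2161
−0.18·log₂(0.18) = 0.4453
Sum ≈ 2.4300 → 2.430 bits.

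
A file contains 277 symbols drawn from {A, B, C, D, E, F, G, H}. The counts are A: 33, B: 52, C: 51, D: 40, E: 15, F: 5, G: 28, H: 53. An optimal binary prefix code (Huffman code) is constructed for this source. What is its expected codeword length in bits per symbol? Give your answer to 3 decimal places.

2.866 bits/symbol

Probabilities are the counts divided by 277.
Repeatedly combine the two least-probable nodes; the expected code length is the sum of the merged weights.
merge 5/277 + 15/277 → 20/277
merge 20/277 + 28/277 → 48/277
merge 33/277 + 40/277 → 73/277
merge 48/277 + 51/277 → 99/277
merge 52/277 + 53/277 → 105/277
merge 73/277 + 99/277 → 172/277
merge 105/277 + 172/277 → 1
L = 20/277 + 48/277 + 73/277 + 99/277 + 105/277 + 172/277 + 1 = 794/277 ≈ 2.866 bits/symbol.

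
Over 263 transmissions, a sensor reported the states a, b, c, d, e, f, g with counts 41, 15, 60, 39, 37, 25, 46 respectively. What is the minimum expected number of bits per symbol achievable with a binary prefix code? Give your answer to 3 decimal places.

Probabilities are the counts divided by 263.
Repeatedly combine the two least-probable nodes; the expected code length is the sum of the merged weights.
merge 15/263 + 25/263 → 40/263
merge 37/263 + 39/263 → 76/263
merge 40/263 + 41/263 → 81/263
merge 46/263 + 60/263 → 106/263
merge 76/263 + 81/263 → 157/263
merge 106/263 + 157/263 → 1
L = 40/263 + 76/263 + 81/263 + 106/263 + 157/263 + 1 = 723/263 ≈ 2.749 bits/symbol.

2.749 bits/symbol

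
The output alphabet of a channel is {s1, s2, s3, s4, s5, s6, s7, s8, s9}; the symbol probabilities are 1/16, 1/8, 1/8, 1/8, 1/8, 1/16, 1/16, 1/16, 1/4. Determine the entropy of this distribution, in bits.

3 bits

Each probability is a power of 1/2, so log₂(1/p) is an integer.
H = Σ p·log₂(1/p) = 1/16·4 + 1/8·3 + 1/8·3 + 1/8·3 + 1/8·3 + 1/16·4 + 1/16·4 + 1/16·4 + 1/4·2 = 3 bits.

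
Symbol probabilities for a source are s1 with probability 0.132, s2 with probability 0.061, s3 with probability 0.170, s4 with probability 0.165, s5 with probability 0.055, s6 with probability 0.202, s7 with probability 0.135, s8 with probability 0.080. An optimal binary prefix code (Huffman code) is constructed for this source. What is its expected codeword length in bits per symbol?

Repeatedly combine the two least-probable nodes; the expected code length is the sum of the merged weights.
merge 11/200 + 61/1000 → 29/250
merge 2/25 + 29/250 → 49/250
merge 33/250 + 27/200 → 267/1000
merge 33/200 + 17/100 → 67/200
merge 49/250 + 101/500 → 199/500
merge 267/1000 + 67/200 → 301/500
merge 199/500 + 301/500 → 1
L = 29/250 + 49/250 + 267/1000 + 67/200 + 199/500 + 301/500 + 1 = 1457/500 = 2.914 bits/symbol.

2.914 bits/symbol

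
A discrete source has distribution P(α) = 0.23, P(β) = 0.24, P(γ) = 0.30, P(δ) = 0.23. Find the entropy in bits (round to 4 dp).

1.9906 bits

H = −Σ pᵢ log₂ pᵢ.
−0.23·log₂(0.23) = 0.4877
−0.24·log₂(0.24) = 0.4941
−0.30·log₂(0.30) = 0.5211
−0.23·log₂(0.23) = 0.4877
Sum ≈ 1.9906 → 1.9906 bits.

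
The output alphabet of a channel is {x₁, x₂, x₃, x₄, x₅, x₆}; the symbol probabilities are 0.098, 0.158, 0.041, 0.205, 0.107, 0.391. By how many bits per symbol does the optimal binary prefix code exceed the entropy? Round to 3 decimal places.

Entropy H = −Σ p log₂ p ≈ 2.2813 bits.
Huffman merges: 41/1000+49/500→139/1000; 107/1000+139/1000→123/500; 79/500+41/200→363/1000; 123/500+363/1000→609/1000; 391/1000+609/1000→1. L = 2357/1000 ≈ 2.3570.
L − H = 2.3570 − 2.2813 = 0.076 bits.

0.076 bits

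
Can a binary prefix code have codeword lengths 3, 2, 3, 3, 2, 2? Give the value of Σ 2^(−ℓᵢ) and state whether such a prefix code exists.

With common denominator 2^3 = 8: Σ 2^(−ℓᵢ) = 1/8 + 2/8 + 1/8 + 1/8 + 2/8 + 2/8 = 9/8 = 1.125.
Kraft's inequality requires Σ ≤ 1; here Σ = 1.125 > 1, so no such prefix code exists.

1.125; no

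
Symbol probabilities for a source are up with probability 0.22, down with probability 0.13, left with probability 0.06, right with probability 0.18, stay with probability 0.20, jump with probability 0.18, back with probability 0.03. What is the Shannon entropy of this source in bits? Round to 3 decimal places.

H = −Σ pᵢ log₂ pᵢ.
−0.22·log₂(0.22) = 0.4806
−0.13·log₂(0.13) = 0.3826
−0.06·log₂(0.06) = 0.2435
−0.18·log₂(0.18) = 0.4453
−0.20·log₂(0.20) = 0.4644
−0.18·log₂(0.18) = 0.4453
−0.03·log₂(0.03) = 0.1518
Sum ≈ 2.6135 → 2.614 bits.

2.614 bits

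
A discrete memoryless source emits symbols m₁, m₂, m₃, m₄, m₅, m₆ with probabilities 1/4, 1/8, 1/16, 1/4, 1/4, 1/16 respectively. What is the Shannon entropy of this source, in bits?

Each probability is a power of 1/2, so log₂(1/p) is an integer.
H = Σ p·log₂(1/p) = 1/4·2 + 1/8·3 + 1/16·4 + 1/4·2 + 1/4·2 + 1/16·4 = 2.375 bits.

2.375 bits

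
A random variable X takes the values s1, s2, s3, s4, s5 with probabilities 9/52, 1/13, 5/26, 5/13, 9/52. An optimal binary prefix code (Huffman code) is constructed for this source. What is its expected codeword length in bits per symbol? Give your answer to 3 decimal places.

2.231 bits/symbol

Repeatedly combine the two least-probable nodes; the expected code length is the sum of the merged weights.
merge 1/13 + 9/52 → 1/4
merge 9/52 + 5/26 → 19/52
merge 1/4 + 19/52 → 8/13
merge 5/13 + 8/13 → 1
L = 1/4 + 19/52 + 8/13 + 1 = 29/13 ≈ 2.231 bits/symbol.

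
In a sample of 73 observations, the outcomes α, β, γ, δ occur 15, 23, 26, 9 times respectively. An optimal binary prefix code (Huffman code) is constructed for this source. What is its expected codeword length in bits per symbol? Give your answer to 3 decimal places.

Probabilities are the counts divided by 73.
Repeatedly combine the two least-probable nodes; the expected code length is the sum of the merged weights.
merge 9/73 + 15/73 → 24/73
merge 23/73 + 24/73 → 47/73
merge 26/73 + 47/73 → 1
L = 24/73 + 47/73 + 1 = 144/73 ≈ 1.973 bits/symbol.

1.973 bits/symbol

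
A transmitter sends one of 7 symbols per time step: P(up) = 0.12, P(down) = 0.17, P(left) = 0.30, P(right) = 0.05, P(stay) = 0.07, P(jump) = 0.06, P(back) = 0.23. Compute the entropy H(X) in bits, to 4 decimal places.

H = −Σ pᵢ log₂ pᵢ.
−0.12·log₂(0.12) = 0.3671
−0.17·log₂(0.17) = 0.4346
−0.30·log₂(0.30) = 0.5211
−0.05·log₂(0.05) = 0.2161
−0.07·log₂(0.07) = 0.2686
−0.06·log₂(0.06) = 0.2435
−0.23·log₂(0.23) = 0.4877
Sum ≈ 2.5386 → 2.5386 bits.

2.5386 bits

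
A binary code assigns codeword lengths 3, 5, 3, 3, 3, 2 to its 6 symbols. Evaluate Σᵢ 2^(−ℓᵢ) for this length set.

0.78125

With common denominator 2^5 = 32: Σ 2^(−ℓᵢ) = 4/32 + 1/32 + 4/32 + 4/32 + 4/32 + 8/32 = 25/32 = 0.78125.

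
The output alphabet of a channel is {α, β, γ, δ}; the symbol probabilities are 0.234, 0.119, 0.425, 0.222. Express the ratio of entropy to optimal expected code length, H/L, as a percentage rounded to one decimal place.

97.2%

Entropy H = −Σ p log₂ p ≈ 1.8625 bits.
Huffman merges: 119/1000+111/500→341/1000; 117/500+341/1000→23/40; 17/40+23/40→1. L = 479/250 ≈ 1.9160.
Efficiency = H/L = 1.8625/1.9160 = 97.2%.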